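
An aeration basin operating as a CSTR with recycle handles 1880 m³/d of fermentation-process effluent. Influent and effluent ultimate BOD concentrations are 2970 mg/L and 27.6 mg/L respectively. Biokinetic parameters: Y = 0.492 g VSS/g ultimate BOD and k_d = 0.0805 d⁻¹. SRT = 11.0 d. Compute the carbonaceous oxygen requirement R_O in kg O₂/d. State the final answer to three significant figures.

R_O ≈ 3480 kg O₂/d

The observed yield is Y_obs = Y/(1 + k_d·θ_c) = 0.492 / (1 + 0.0805 × 11.0) = 0.492 / 1.885 = 0.2609 g VSS per g ultimate BOD removed.
Mass of ultimate BOD removed per day: Q(S₀ − S) = 1880 × 2942 g/m³ = 5532 kg/d.
Net sludge production P_X = 0.2609 × 5532 = 1443 kg VSS/d.
Carbonaceous O₂ demand = substrate oxidised − cell-mass equivalent = 5532 − 1.42 × 1443 = 3482 kg O₂/d.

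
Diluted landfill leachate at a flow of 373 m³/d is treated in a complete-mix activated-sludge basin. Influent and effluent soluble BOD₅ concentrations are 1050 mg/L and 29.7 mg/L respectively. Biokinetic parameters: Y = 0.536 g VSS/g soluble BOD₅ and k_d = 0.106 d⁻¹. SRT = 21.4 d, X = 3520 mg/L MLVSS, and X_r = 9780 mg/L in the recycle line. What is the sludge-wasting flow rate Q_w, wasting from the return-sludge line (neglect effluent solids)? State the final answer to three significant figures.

Q_w ≈ 6.38 m³/d

From the SRT design equation V = Y Q (S₀−S) θ_c / [X (1 + k_d θ_c)] = 0.536 × 373 × (1050 − 29.7) × 21.4 / [3520 × (1 + 0.106 × 21.4)] = 4.37×10^6 / 11505 = 379.4 m³.
Wasting from the return line (neglecting effluent solids): Q_w = V·X / (θ_c·X_r) = 379.4 × 3520 / (21.4 × 9780) = 6.382 m³/d.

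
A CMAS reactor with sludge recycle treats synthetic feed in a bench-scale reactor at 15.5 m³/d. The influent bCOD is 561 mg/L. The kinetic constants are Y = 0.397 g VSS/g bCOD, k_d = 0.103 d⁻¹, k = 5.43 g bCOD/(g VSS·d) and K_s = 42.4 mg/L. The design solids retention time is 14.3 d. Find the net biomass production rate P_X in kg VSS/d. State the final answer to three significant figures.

Effluent substrate depends only on kinetics and SRT: S = K_s(1 + k_d θ_c) / [θ_c(Yk − k_d) − 1] = 42.4 × (1 + 0.103 × 14.3) / [14.3 × (0.397 × 5.43 − 0.103) − 1] = 104.9 / 28.35 = 3.698 mg/L.
Observed yield with endogenous decay: Y_obs = Y / (1 + k_d·θ_c) = 0.397 / (1 + 0.103 × 14.3) = 0.397 / 2.473 = 0.1605 g VSS/g bCOD.
Substrate removed = Q·(S₀ − S) = 15.5 m³/d × (561 − 3.70) g/m³ = 8.64×10^3 g/d = 8.638 kg/d.
So the net sludge growth is P_X = 0.1605 × 8.638 = 1.387 kg VSS/d.

P_X ≈ 1.39 kg VSS/d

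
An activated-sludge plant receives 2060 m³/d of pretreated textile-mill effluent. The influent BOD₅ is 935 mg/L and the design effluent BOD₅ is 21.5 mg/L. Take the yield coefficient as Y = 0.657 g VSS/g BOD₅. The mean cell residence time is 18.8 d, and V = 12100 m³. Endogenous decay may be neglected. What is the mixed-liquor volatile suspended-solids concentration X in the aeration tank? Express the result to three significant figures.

Without decay, X = Y Q (S₀−S) θ_c / V = 0.657 × 2060 × (935 − 21.5) × 18.8 / 12100 = 1921 mg/L.

X ≈ 1920 mg/L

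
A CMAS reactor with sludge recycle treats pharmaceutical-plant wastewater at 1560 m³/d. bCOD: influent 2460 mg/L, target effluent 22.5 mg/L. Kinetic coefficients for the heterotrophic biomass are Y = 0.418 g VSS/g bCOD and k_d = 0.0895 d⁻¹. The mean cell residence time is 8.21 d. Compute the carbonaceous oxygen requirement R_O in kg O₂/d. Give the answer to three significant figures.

R_O ≈ 2500 kg O₂/d

Observed yield with endogenous decay: Y_obs = Y / (1 + k_d·θ_c) = 0.418 / (1 + 0.0895 × 8.21) = 0.418 / 1.735 = 0.2410 g VSS/g bCOD.
Mass of bCOD removed per day: Q(S₀ − S) = 1560 × 2438 g/m³ = 3802 kg/d.
P_X = Y_obs·Q·(S₀ − S) = 0.2410 × 3802 = 916.2 kg VSS/d.
R_O = Q·(S₀ − S) − 1.42·P_X = 3802 − 1.42 × 916.2 = 2501 kg O₂/d.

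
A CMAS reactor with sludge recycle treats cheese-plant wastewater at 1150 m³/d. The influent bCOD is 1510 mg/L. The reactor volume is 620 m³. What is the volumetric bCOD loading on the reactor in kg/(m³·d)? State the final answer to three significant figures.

L_v ≈ 2.80 kg bCOD/(m³·d)

L_v = Q S₀ / V = 1150 × 1510 × 10⁻³ / 620.0 = 2.801 kg/(m³·d).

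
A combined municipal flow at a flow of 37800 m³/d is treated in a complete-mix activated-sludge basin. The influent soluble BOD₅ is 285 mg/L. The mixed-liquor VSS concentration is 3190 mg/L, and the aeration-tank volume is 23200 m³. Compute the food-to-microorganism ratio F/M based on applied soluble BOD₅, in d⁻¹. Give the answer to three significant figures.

F/M ≈ 0.146 d⁻¹

F/M = Q·S₀ / (V·X) = 37800 × 285 / (23200 × 3190) = 0.1456 g soluble BOD₅·(g VSS·d)⁻¹.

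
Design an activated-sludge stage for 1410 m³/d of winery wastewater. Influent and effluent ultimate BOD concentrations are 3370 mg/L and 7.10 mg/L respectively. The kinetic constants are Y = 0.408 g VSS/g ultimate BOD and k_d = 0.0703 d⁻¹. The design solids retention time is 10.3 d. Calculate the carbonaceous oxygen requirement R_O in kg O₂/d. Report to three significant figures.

Correct the yield for decay: Y_obs = Y/(1 + k_d θ_c) = 0.408 / (1 + 0.0703 × 10.3) = 0.408 / 1.724 = 0.2366.
Substrate removed = Q·(S₀ − S) = 1410 m³/d × (3370 − 7.10) g/m³ = 4.74×10^6 g/d = 4742 kg/d.
Net sludge production P_X = 0.2366 × 4742 = 1122 kg VSS/d.
Carbonaceous O₂ demand = substrate oxidised − cell-mass equivalent = 4742 − 1.42 × 1122 = 3148 kg O₂/d.

R_O ≈ 3150 kg O₂/d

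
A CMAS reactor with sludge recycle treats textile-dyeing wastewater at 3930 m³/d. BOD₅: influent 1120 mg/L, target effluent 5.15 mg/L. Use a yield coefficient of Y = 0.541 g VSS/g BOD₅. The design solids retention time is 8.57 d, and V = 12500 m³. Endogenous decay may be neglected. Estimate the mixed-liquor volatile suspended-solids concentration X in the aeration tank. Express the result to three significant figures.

X ≈ 1630 mg/L

X = Y·Q·ΔS·θ_c / V = 0.541 × 3930 × (1120 − 5.15) × 8.57 / 12500 = 1625 mg/L.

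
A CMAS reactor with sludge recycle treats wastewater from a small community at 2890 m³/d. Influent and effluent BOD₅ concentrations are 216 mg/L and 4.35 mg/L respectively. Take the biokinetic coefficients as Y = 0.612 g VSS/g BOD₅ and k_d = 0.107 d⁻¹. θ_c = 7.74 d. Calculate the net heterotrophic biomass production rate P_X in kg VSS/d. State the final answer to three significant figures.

P_X ≈ 205 kg VSS/d

The observed yield is Y_obs = Y/(1 + k_d·θ_c) = 0.612 / (1 + 0.107 × 7.74) = 0.612 / 1.828 = 0.3348 g VSS per g BOD₅ removed.
ΔS = 216 − 4.35 = 211.7 mg/L, so the substrate removal rate is 2890 × 211.7/1000 = 611.7 kg BOD₅/d.
Net biomass production P_X = Y_obs × Q·(S₀ − S) = 0.3348 × 611.7 = 204.8 kg VSS/d.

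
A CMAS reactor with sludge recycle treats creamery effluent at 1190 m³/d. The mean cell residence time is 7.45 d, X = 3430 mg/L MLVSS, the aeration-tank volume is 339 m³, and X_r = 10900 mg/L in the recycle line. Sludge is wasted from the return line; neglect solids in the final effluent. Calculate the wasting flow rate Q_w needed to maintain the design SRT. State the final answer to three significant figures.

Q_w ≈ 14.3 m³/d

θ_c = V·X/(Q_w·X_r) when wasting from the recycle, so Q_w = V·X/(θ_c·X_r) = 339.0 × 3430 / (7.45 × 10900) = 14.32 m³/d.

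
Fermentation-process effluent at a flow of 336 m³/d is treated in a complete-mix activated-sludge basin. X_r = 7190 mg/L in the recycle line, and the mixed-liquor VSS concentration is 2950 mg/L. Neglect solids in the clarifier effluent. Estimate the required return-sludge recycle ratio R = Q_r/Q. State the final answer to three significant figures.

Mass balance around the secondary clarifier (neglecting effluent solids): R = X / (X_r − X) = 2950 / (7190 − 2950) = 0.6958.

R ≈ 0.696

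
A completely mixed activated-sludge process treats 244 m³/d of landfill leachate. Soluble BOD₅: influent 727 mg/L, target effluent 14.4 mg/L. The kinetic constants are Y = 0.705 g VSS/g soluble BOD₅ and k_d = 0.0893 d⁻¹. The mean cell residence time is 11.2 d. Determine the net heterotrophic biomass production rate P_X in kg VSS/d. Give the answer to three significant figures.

P_X ≈ 61.3 kg VSS/d

Observed yield with endogenous decay: Y_obs = Y / (1 + k_d·θ_c) = 0.705 / (1 + 0.0893 × 11.2) = 0.705 / 2.000 = 0.3525 g VSS/g soluble BOD₅.
Substrate removed = Q·(S₀ − S) = 244 m³/d × (727 − 14.4) g/m³ = 1.74×10^5 g/d = 173.9 kg/d.
So the net sludge growth is P_X = 0.3525 × 173.9 = 61.29 kg VSS/d.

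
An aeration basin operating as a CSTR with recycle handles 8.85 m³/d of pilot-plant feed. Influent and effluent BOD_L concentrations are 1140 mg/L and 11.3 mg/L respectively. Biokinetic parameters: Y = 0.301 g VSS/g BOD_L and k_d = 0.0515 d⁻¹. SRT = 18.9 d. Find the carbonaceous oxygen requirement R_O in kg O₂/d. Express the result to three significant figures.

R_O ≈ 7.83 kg O₂/d

The observed yield is Y_obs = Y/(1 + k_d·θ_c) = 0.301 / (1 + 0.0515 × 18.9) = 0.301 / 1.973 = 0.1525 g VSS per g BOD_L removed.
ΔS = 1140 − 11.3 = 1129 mg/L, so the substrate removal rate is 8.85 × 1129/1000 = 9.989 kg BOD_L/d.
P_X = Y_obs·Q·(S₀ − S) = 0.1525 × 9.989 = 1.524 kg VSS/d.
R_O = Q·ΔS − 1.42 P_X = 9.989 − 2.164 = 7.825 kg O₂/d.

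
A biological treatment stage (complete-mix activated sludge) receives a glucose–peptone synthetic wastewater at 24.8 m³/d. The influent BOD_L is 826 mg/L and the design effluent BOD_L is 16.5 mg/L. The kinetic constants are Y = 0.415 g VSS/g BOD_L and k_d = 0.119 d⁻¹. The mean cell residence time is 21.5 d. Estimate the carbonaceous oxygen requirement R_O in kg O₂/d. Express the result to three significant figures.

Observed yield with endogenous decay: Y_obs = Y / (1 + k_d·θ_c) = 0.415 / (1 + 0.119 × 21.5) = 0.415 / 3.558 = 0.1166 g VSS/g BOD_L.
Q·(S₀ − S) = 24.8 × (826 − 16.5) × 10⁻³ = 20.08 kg/d removed.
P_X = Y_obs·Q·(S₀ − S) = 0.1166 × 20.08 = 2.341 kg VSS/d.
R_O = Q·ΔS − 1.42 P_X = 20.08 − 3.325 = 16.75 kg O₂/d.

R_O ≈ 16.8 kg O₂/d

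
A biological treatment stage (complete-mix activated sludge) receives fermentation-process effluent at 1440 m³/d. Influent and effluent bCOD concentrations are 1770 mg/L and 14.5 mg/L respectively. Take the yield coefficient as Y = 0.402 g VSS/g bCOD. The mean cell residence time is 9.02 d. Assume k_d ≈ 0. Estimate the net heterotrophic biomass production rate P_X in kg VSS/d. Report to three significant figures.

P_X ≈ 1020 kg VSS/d

Since k_d ≈ 0, Y_obs = Y = 0.402 g VSS/g bCOD.
ΔS = 1770 − 14.5 = 1756 mg/L, so the substrate removal rate is 1440 × 1756/1000 = 2528 kg bCOD/d.
Net biomass production P_X = Y_obs × Q·(S₀ − S) = 0.4020 × 2528 = 1016 kg VSS/d.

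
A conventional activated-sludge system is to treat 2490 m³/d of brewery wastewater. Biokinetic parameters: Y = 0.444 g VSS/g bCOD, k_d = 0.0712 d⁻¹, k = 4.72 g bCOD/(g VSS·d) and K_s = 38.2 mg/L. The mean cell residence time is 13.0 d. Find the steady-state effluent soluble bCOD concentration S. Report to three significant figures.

Effluent substrate depends only on kinetics and SRT: S = K_s(1 + k_d θ_c) / [θ_c(Yk − k_d) − 1] = 38.2 × (1 + 0.0712 × 13.0) / [13.0 × (0.444 × 4.72 − 0.0712) − 1] = 73.56 / 25.32 = 2.905 mg/L.

S ≈ 2.91 mg/L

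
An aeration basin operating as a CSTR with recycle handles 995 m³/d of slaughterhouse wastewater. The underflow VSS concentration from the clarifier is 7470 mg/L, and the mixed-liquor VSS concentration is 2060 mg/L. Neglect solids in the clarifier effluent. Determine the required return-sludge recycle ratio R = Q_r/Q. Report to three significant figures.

R ≈ 0.381

Mass balance around the secondary clarifier (neglecting effluent solids): R = X / (X_r − X) = 2060 / (7470 − 2060) = 0.3808.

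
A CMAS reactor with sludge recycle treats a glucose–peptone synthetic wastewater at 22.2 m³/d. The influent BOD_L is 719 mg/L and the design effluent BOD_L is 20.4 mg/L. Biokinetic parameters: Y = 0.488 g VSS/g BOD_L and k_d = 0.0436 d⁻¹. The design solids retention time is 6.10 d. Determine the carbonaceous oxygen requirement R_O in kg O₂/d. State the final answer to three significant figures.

The observed yield is Y_obs = Y/(1 + k_d·θ_c) = 0.488 / (1 + 0.0436 × 6.10) = 0.488 / 1.266 = 0.3855 g VSS per g BOD_L removed.
Q·(S₀ − S) = 22.2 × (719 − 20.4) × 10⁻³ = 15.51 kg/d removed.
Biomass synthesised: P_X = Y_obs × 15.51 = 5.978 kg VSS/d.
R_O = Q·ΔS − 1.42 P_X = 15.51 − 8.489 = 7.020 kg O₂/d.

R_O ≈ 7.02 kg O₂/d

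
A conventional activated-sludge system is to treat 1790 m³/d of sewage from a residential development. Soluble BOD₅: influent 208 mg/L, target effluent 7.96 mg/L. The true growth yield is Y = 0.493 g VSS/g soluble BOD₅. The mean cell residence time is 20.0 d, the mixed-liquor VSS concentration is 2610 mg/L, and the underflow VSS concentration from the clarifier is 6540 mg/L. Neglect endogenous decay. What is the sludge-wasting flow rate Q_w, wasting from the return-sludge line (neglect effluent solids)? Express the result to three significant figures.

Biomass mass balance (decay neglected): V·X = Y·Q·(S₀ − S)·θ_c, so V = 0.493 × 1790 × (208 − 7.96) × 20.0 / 2610 = 1353 m³.
θ_c = V·X/(Q_w·X_r) when wasting from the recycle, so Q_w = V·X/(θ_c·X_r) = 1353 × 2610 / (20.0 × 6540) = 26.99 m³/d.

Q_w ≈ 27.0 m³/d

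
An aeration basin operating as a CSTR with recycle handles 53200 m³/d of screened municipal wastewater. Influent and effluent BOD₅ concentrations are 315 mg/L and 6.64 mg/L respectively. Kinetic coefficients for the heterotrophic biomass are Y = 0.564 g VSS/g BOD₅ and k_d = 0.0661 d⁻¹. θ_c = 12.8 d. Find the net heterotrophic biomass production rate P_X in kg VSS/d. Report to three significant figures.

P_X ≈ 5010 kg VSS/d

Y_obs = Y / (1 + k_d θ_c) = 0.564 / (1 + 0.0661 × 12.8) = 0.564 / 1.846 = 0.3055.
ΔS = 315 − 6.64 = 308.4 mg/L, so the substrate removal rate is 53200 × 308.4/1000 = 16405 kg BOD₅/d.
Biomass produced: P_X = Y_obs·Q·ΔS = 0.3055 × 16405 ≈ 5012 kg VSS/d.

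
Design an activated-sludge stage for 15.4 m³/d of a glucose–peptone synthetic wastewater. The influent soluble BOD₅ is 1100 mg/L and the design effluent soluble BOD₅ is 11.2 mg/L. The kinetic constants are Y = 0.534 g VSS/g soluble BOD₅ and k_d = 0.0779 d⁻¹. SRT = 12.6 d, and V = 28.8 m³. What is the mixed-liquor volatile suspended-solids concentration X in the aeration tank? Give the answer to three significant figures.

X ≈ 1980 mg/L

Solving the biomass balance for X: X = Y Q (S₀−S) θ_c / [V (1+k_d θ_c)] = 0.534 × 15.4 × (1100 − 11.2) × 12.6 / [28.8 × (1 + 0.0779 × 12.6)] = 1977 mg/L.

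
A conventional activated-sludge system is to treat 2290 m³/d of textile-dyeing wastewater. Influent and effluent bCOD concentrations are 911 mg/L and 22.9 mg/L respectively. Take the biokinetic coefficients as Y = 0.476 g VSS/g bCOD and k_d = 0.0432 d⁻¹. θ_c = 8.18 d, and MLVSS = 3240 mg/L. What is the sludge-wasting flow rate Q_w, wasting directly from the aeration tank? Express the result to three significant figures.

Q_w ≈ 221 m³/d

From the SRT design equation V = Y Q (S₀−S) θ_c / [X (1 + k_d θ_c)] = 0.476 × 2290 × (911 − 22.9) × 8.18 / [3240 × (1 + 0.0432 × 8.18)] = 7.92×10^6 / 4385 = 1806 m³.
For wasting at MLVSS concentration, Q_w = V/θ_c = 1806/8.18 = 220.8 m³/d.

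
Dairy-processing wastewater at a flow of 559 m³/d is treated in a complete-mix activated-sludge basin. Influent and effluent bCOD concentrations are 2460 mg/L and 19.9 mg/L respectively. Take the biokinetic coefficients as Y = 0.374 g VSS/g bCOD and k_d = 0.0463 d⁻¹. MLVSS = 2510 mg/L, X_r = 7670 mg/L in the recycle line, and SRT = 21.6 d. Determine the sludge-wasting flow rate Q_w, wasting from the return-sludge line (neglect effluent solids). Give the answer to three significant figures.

Rearranging the biomass balance for a CMAS with decay, V = Y·Q·ΔS·θ_c / [X·(1+k_d θ_c)] = 0.374 × 559 × (2460 − 19.9) × 21.6 / [2510 × (1 + 0.0463 × 21.6)] = 1.1×10^7 / 5020 = 2195 m³.
Wasting from the return line (neglecting effluent solids): Q_w = V·X / (θ_c·X_r) = 2195 × 2510 / (21.6 × 7670) = 33.25 m³/d.

Q_w ≈ 33.3 m³/d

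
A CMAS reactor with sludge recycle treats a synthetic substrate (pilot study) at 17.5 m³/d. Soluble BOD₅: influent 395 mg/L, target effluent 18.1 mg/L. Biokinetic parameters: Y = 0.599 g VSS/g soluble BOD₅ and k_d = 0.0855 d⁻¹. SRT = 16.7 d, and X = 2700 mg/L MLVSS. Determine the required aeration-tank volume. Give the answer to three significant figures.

Rearranging the biomass balance for a CMAS with decay, V = Y·Q·ΔS·θ_c / [X·(1+k_d θ_c)] = 0.599 × 17.5 × (395 − 18.1) × 16.7 / [2700 × (1 + 0.0855 × 16.7)] = 6.6×10^4 / 6555 = 10.07 m³.

V ≈ 10.1 m³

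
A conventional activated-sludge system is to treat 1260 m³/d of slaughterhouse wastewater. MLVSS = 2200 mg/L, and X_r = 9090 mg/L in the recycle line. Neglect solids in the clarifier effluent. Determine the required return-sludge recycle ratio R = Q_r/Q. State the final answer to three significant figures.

R = Q_r/Q = X/(X_r − X) = 2200 / (9090 − 2200) = 0.3193.

R ≈ 0.319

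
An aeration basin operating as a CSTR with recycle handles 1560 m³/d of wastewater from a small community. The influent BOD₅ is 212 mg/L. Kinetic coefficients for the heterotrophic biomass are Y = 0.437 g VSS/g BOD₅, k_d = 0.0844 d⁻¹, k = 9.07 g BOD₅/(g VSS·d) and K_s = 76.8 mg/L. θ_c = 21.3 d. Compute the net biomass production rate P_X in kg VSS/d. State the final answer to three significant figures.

Effluent substrate depends only on kinetics and SRT: S = K_s(1 + k_d θ_c) / [θ_c(Yk − k_d) − 1] = 76.8 × (1 + 0.0844 × 21.3) / [21.3 × (0.437 × 9.07 − 0.0844) − 1] = 214.9 / 81.63 = 2.632 mg/L.
The observed yield is Y_obs = Y/(1 + k_d·θ_c) = 0.437 / (1 + 0.0844 × 21.3) = 0.437 / 2.798 = 0.1562 g VSS per g BOD₅ removed.
Mass of BOD₅ removed per day: Q(S₀ − S) = 1560 × 209.4 g/m³ = 326.6 kg/d.
P_X = Y_obs · Q(S₀ − S) = 0.1562 × 326.6 = 51.02 kg VSS/d.

P_X ≈ 51.0 kg VSS/d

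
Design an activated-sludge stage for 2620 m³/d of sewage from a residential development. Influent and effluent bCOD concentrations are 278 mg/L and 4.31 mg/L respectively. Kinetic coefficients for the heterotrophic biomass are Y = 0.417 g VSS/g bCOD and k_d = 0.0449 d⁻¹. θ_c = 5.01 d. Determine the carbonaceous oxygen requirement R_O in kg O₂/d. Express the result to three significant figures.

Observed yield with endogenous decay: Y_obs = Y / (1 + k_d·θ_c) = 0.417 / (1 + 0.0449 × 5.01) = 0.417 / 1.225 = 0.3404 g VSS/g bCOD.
ΔS = 278 − 4.31 = 273.7 mg/L, so the substrate removal rate is 2620 × 273.7/1000 = 717.1 kg bCOD/d.
Net sludge production P_X = 0.3404 × 717.1 = 244.1 kg VSS/d.
R_O = Q·ΔS − 1.42 P_X = 717.1 − 346.6 = 370.4 kg O₂/d.

R_O ≈ 370 kg O₂/d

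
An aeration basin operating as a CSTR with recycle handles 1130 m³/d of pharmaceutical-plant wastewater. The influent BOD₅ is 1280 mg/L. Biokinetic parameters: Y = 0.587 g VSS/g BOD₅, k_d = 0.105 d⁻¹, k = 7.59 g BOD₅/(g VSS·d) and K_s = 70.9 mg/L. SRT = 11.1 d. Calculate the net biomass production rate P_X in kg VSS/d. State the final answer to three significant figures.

From the Monod/SRT balance for a CMAS, S = K_s·(1+k_d θ_c)/[θ_c·(Y k − k_d) − 1] = 70.9 × (1 + 0.105 × 11.1) / [11.1 × (0.587 × 7.59 − 0.105) − 1] = 153.5 / 47.29 = 3.247 mg/L.
Observed yield with endogenous decay: Y_obs = Y / (1 + k_d·θ_c) = 0.587 / (1 + 0.105 × 11.1) = 0.587 / 2.165 = 0.2711 g VSS/g BOD₅.
Q·(S₀ − S) = 1130 × (1280 − 3.25) × 10⁻³ = 1443 kg/d removed.
Biomass produced: P_X = Y_obs·Q·ΔS = 0.2711 × 1443 ≈ 391.1 kg VSS/d.

P_X ≈ 391 kg VSS/d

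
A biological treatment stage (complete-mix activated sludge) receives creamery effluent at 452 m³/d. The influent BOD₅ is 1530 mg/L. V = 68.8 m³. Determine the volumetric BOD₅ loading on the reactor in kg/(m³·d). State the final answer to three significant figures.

L_v ≈ 10.1 kg BOD₅/(m³·d)

Applied BOD₅ load per unit volume = Q·S₀/V = (452 × 1530/1000)/68.80 = 10.05 kg BOD₅·m⁻³·d⁻¹.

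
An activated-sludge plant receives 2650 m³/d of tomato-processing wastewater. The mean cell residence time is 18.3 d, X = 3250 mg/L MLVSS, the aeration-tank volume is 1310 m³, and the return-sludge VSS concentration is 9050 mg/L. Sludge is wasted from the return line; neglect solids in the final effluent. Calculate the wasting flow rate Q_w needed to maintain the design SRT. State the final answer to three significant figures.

Q_w = (V·X)/(θ_c X_r) = 1310 × 3250 / (18.3 × 9050) = 25.71 m³/d.

Q_w ≈ 25.7 m³/d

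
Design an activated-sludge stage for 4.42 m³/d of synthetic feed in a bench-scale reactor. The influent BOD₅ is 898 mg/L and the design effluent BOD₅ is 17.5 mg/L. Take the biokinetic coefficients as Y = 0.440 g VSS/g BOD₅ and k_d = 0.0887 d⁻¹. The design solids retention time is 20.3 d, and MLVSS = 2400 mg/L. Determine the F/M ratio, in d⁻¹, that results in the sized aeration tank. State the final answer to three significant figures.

Rearranging the biomass balance for a CMAS with decay, V = Y·Q·ΔS·θ_c / [X·(1+k_d θ_c)] = 0.440 × 4.42 × (898 − 17.5) × 20.3 / [2400 × (1 + 0.0887 × 20.3)] = 3.48×10^4 / 6721 = 5.172 m³.
F/M = applied load / biomass = Q·S₀/(V·X) = 4.42 × 898 / (5.172 × 2400) = 0.3198 d⁻¹.

F/M ≈ 0.320 d⁻¹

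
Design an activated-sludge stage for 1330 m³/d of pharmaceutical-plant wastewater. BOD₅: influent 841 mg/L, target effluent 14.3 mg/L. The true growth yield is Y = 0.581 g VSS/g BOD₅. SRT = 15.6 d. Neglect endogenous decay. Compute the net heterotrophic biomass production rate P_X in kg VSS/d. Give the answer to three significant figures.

With endogenous decay neglected, the observed yield equals the true yield: Y_obs = Y = 0.581 g VSS/g BOD₅.
Mass of BOD₅ removed per day: Q(S₀ − S) = 1330 × 826.7 g/m³ = 1100 kg/d.
P_X = Y_obs · Q(S₀ − S) = 0.5810 × 1100 = 638.8 kg VSS/d.

P_X ≈ 639 kg VSS/d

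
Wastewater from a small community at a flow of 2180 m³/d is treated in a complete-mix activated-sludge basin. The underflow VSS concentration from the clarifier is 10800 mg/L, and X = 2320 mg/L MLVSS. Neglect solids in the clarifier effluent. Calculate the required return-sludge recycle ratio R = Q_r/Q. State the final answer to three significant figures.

R ≈ 0.274

R = Q_r/Q = X/(X_r − X) = 2320 / (10800 − 2320) = 0.2736.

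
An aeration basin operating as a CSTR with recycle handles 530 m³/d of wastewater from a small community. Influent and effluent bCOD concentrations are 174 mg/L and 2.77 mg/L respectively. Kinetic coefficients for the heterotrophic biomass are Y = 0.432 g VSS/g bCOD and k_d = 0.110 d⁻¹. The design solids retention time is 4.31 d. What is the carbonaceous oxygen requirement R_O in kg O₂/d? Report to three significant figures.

Observed yield with endogenous decay: Y_obs = Y / (1 + k_d·θ_c) = 0.432 / (1 + 0.110 × 4.31) = 0.432 / 1.474 = 0.2931 g VSS/g bCOD.
Substrate removed = Q·(S₀ − S) = 530 m³/d × (174 − 2.77) g/m³ = 9.08×10^4 g/d = 90.75 kg/d.
Biomass synthesised: P_X = Y_obs × 90.75 = 26.60 kg VSS/d.
R_O = Q·ΔS − 1.42 P_X = 90.75 − 37.77 = 52.99 kg O₂/d.

R_O ≈ 53.0 kg O₂/d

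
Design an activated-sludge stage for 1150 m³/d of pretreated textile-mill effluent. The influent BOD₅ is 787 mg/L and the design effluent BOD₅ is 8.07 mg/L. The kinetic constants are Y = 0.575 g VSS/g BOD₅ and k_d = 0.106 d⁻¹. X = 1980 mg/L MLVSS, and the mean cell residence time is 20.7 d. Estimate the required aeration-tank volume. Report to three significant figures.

Steady-state biomass mass balance: V·X·(1 + k_d·θ_c) = Y·Q·(S₀ − S)·θ_c, so V = 0.575 × 1150 × (787 − 8.07) × 20.7 / [1980 × (1 + 0.106 × 20.7)] = 1.07×10^7 / 6325 = 1686 m³.

V ≈ 1690 m³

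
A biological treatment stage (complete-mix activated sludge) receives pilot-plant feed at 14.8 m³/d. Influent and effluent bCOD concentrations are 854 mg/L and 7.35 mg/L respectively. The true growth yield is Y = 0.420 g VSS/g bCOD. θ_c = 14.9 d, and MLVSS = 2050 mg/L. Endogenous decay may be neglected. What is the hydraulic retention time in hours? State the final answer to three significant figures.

Biomass mass balance (decay neglected): V·X = Y·Q·(S₀ − S)·θ_c, so V = 0.420 × 14.8 × (854 − 7.35) × 14.9 / 2050 = 38.25 m³.
Hydraulic retention time τ = V/Q = 38.25 / 14.8 = 2.585 d = 62.03 h.

τ ≈ 62.0 h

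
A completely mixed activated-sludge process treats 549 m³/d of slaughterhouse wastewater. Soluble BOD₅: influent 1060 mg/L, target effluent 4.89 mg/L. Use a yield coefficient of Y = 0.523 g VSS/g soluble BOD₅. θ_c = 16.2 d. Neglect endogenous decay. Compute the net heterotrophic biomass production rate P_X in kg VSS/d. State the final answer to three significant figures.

P_X ≈ 303 kg VSS/d

No decay correction is needed, so Y_obs = Y = 0.523.
Mass of soluble BOD₅ removed per day: Q(S₀ − S) = 549 × 1055 g/m³ = 579.3 kg/d.
P_X = Y_obs · Q(S₀ − S) = 0.5230 × 579.3 = 303.0 kg VSS/d.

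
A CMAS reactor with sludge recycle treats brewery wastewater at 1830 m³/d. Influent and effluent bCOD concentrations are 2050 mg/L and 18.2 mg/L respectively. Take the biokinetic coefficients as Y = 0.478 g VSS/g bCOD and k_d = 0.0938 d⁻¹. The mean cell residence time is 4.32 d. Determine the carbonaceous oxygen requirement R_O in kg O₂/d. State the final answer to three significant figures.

The observed yield is Y_obs = Y/(1 + k_d·θ_c) = 0.478 / (1 + 0.0938 × 4.32) = 0.478 / 1.405 = 0.3402 g VSS per g bCOD removed.
Mass of bCOD removed per day: Q(S₀ − S) = 1830 × 2032 g/m³ = 3718 kg/d.
Net sludge production P_X = 0.3402 × 3718 = 1265 kg VSS/d.
R_O = Q·(S₀ − S) − 1.42·P_X = 3718 − 1.42 × 1265 = 1922 kg O₂/d.

R_O ≈ 1920 kg O₂/d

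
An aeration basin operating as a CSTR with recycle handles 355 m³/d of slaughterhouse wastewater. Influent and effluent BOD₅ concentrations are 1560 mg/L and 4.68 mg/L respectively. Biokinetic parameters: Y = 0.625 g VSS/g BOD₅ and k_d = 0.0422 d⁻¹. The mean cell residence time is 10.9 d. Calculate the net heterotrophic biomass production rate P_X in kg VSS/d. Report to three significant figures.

Y_obs = Y / (1 + k_d θ_c) = 0.625 / (1 + 0.0422 × 10.9) = 0.625 / 1.460 = 0.4281.
Q·(S₀ − S) = 355 × (1560 − 4.68) × 10⁻³ = 552.1 kg/d removed.
Net biomass production P_X = Y_obs × Q·(S₀ − S) = 0.4281 × 552.1 = 236.4 kg VSS/d.

P_X ≈ 236 kg VSS/d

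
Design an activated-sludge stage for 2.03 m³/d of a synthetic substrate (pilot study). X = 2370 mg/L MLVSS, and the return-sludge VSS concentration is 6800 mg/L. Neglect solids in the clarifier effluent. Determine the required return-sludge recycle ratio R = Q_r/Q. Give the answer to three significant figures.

R ≈ 0.535

Mass balance around the secondary clarifier (neglecting effluent solids): R = X / (X_r − X) = 2370 / (6800 − 2370) = 0.5350.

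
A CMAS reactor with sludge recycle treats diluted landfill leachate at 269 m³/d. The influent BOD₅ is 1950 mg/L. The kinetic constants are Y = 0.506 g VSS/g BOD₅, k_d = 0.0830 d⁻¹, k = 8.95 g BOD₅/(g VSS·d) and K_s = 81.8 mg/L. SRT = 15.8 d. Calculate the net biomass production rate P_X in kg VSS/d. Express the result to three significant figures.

P_X ≈ 115 kg VSS/d

From the Monod/SRT balance for a CMAS, S = K_s·(1+k_d θ_c)/[θ_c·(Y k − k_d) − 1] = 81.8 × (1 + 0.0830 × 15.8) / [15.8 × (0.506 × 8.95 − 0.0830) − 1] = 189.1 / 69.24 = 2.731 mg/L.
Observed yield with endogenous decay: Y_obs = Y / (1 + k_d·θ_c) = 0.506 / (1 + 0.0830 × 15.8) = 0.506 / 2.311 = 0.2189 g VSS/g BOD₅.
ΔS = 1950 − 2.73 = 1947 mg/L, so the substrate removal rate is 269 × 1947/1000 = 523.8 kg BOD₅/d.
Net biomass production P_X = Y_obs × Q·(S₀ − S) = 0.2189 × 523.8 = 114.7 kg VSS/d.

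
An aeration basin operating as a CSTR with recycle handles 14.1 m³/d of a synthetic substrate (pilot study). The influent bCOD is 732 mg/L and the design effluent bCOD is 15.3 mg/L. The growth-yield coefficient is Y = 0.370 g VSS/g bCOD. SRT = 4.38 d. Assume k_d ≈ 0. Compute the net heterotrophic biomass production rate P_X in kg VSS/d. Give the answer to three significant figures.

P_X ≈ 3.74 kg VSS/d

No decay correction is needed, so Y_obs = Y = 0.370.
Q·(S₀ − S) = 14.1 × (732 − 15.3) × 10⁻³ = 10.11 kg/d removed.
So the net sludge growth is P_X = 0.3700 × 10.11 = 3.739 kg VSS/d.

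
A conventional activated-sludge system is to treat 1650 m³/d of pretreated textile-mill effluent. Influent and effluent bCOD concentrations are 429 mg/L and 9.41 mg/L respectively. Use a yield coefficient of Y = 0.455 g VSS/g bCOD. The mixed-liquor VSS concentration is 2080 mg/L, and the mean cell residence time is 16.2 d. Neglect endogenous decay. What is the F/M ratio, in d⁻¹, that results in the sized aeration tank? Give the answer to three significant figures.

F/M ≈ 0.139 d⁻¹

V·X = Y·Q·ΔS·θ_c gives V = 0.455 × 1650 × (429 − 9.41) × 16.2 / 2080 = 2453 m³.
Food-to-microorganism ratio F/M = Q S₀ / (V X) = 1650 × 429 / (2453 × 2080) = 0.1387 d⁻¹.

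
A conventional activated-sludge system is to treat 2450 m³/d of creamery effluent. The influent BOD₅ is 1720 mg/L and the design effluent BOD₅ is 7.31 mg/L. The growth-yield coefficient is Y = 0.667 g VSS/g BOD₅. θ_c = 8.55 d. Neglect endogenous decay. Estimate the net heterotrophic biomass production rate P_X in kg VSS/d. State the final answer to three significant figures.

P_X ≈ 2800 kg VSS/d

No decay correction is needed, so Y_obs = Y = 0.667.
Mass of BOD₅ removed per day: Q(S₀ − S) = 2450 × 1713 g/m³ = 4196 kg/d.
P_X = Y_obs · Q(S₀ − S) = 0.6670 × 4196 = 2799 kg VSS/d.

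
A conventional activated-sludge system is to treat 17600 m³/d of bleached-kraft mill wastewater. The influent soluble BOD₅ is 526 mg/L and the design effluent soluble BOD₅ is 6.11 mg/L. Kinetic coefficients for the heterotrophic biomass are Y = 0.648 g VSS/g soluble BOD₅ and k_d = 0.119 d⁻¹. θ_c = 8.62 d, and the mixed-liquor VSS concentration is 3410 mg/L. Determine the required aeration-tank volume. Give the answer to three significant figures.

Steady-state biomass mass balance: V·X·(1 + k_d·θ_c) = Y·Q·(S₀ − S)·θ_c, so V = 0.648 × 17600 × (526 − 6.11) × 8.62 / [3410 × (1 + 0.119 × 8.62)] = 5.11×10^7 / 6908 = 7399 m³.

V ≈ 7400 m³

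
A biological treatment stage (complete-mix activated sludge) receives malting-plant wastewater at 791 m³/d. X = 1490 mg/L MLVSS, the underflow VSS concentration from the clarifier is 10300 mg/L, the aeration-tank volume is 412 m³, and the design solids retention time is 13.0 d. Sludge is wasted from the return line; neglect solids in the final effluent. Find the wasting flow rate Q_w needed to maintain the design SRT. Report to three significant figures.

Q_w ≈ 4.58 m³/d

θ_c = V·X/(Q_w·X_r) when wasting from the recycle, so Q_w = V·X/(θ_c·X_r) = 412.0 × 1490 / (13.0 × 10300) = 4.585 m³/d.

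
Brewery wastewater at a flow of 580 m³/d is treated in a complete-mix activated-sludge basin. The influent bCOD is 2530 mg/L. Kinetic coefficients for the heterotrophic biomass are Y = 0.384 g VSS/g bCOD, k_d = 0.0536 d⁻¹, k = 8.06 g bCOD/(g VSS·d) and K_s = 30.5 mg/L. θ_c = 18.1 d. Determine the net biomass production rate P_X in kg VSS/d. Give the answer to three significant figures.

From the Monod/SRT balance for a CMAS, S = K_s·(1+k_d θ_c)/[θ_c·(Y k − k_d) − 1] = 30.5 × (1 + 0.0536 × 18.1) / [18.1 × (0.384 × 8.06 − 0.0536) − 1] = 60.09 / 54.05 = 1.112 mg/L.
Y_obs = Y / (1 + k_d θ_c) = 0.384 / (1 + 0.0536 × 18.1) = 0.384 / 1.970 = 0.1949.
Q·(S₀ − S) = 580 × (2530 − 1.11) × 10⁻³ = 1467 kg/d removed.
P_X = Y_obs · Q(S₀ − S) = 0.1949 × 1467 = 285.9 kg VSS/d.

P_X ≈ 286 kg VSS/d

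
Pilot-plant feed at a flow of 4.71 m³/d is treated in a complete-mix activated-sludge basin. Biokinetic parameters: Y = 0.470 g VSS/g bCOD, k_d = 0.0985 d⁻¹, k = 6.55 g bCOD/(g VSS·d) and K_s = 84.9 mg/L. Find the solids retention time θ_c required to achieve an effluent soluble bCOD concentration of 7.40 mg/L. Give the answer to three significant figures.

Specific growth rate at S = 7.40 mg/L: μ = YkS/(K_s+S) = 0.470·6.55·7.40/(84.9+7.40) = 0.2468 d⁻¹.
Then 1/θ_c = μ − k_d = 0.2468 − 0.0985 = 0.1483 d⁻¹, giving θ_c = 6.742 d.

θ_c ≈ 6.74 d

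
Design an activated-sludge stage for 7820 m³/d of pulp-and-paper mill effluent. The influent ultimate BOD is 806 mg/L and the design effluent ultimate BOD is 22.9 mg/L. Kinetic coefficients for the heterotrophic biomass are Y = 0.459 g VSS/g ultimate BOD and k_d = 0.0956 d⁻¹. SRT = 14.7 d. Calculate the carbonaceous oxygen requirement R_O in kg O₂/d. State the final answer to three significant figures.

R_O ≈ 4460 kg O₂/d

Y_obs = Y / (1 + k_d θ_c) = 0.459 / (1 + 0.0956 × 14.7) = 0.459 / 2.405 = 0.1908.
Substrate removed = Q·(S₀ − S) = 7820 m³/d × (806 − 22.9) g/m³ = 6.12×10^6 g/d = 6124 kg/d.
Biomass synthesised: P_X = Y_obs × 6124 = 1169 kg VSS/d.
Carbonaceous O₂ demand = substrate oxidised − cell-mass equivalent = 6124 − 1.42 × 1169 = 4464 kg O₂/d.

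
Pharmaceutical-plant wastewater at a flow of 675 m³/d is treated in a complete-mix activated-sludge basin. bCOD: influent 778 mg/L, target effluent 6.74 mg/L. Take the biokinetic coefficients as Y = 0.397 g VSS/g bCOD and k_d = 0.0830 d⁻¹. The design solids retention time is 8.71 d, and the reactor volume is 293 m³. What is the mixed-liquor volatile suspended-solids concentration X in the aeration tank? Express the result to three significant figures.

X ≈ 3570 mg/L

From V·X·(1 + k_d·θ_c) = Y·Q·(S₀ − S)·θ_c: X = 0.397 × 675 × (778 − 6.74) × 8.71 / [293 × (1 + 0.0830 × 8.71)] = 3566 mg/L.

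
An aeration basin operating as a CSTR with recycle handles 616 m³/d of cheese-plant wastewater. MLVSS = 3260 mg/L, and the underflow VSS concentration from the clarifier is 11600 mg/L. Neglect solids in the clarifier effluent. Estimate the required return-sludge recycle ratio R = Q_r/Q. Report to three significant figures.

R ≈ 0.391

R = Q_r/Q = X/(X_r − X) = 3260 / (11600 − 3260) = 0.3909.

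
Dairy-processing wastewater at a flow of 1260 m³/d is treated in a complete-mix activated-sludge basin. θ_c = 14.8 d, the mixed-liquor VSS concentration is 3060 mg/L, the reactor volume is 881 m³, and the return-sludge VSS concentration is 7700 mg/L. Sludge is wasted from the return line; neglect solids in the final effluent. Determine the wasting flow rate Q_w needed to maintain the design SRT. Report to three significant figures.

Q_w ≈ 23.7 m³/d

Wasting from the return line (neglecting effluent solids): Q_w = V·X / (θ_c·X_r) = 881.0 × 3060 / (14.8 × 7700) = 23.66 m³/d.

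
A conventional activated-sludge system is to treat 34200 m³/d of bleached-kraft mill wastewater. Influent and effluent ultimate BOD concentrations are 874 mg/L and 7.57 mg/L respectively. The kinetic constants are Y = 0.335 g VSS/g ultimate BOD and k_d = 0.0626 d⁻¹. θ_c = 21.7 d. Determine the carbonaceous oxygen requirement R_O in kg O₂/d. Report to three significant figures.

R_O ≈ 23700 kg O₂/d

Y_obs = Y / (1 + k_d θ_c) = 0.335 / (1 + 0.0626 × 21.7) = 0.335 / 2.358 = 0.1420.
Substrate removed = Q·(S₀ − S) = 34200 m³/d × (874 − 7.57) g/m³ = 2.96×10^7 g/d = 29632 kg/d.
Biomass synthesised: P_X = Y_obs × 29632 = 4209 kg VSS/d.
R_O = Q·(S₀ − S) − 1.42·P_X = 29632 − 1.42 × 4209 = 23655 kg O₂/d.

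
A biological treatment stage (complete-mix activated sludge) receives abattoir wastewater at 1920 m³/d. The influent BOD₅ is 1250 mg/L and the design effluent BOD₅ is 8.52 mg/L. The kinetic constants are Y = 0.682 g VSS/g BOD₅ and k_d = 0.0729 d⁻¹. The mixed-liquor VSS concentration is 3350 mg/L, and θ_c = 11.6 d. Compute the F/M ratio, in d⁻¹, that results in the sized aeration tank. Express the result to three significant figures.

From the SRT design equation V = Y Q (S₀−S) θ_c / [X (1 + k_d θ_c)] = 0.682 × 1920 × (1250 − 8.52) × 11.6 / [3350 × (1 + 0.0729 × 11.6)] = 1.89×10^7 / 6183 = 3050 m³.
F/M = Q·S₀ / (V·X) = 1920 × 1250 / (3050 × 3350) = 0.2349 g BOD₅·(g VSS·d)⁻¹.

F/M ≈ 0.235 d⁻¹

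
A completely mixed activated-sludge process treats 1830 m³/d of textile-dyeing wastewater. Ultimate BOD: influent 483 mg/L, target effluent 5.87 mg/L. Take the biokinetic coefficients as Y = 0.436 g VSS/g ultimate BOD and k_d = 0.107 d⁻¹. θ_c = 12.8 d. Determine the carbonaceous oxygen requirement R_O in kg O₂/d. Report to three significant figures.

R_O ≈ 645 kg O₂/d

Correct the yield for decay: Y_obs = Y/(1 + k_d θ_c) = 0.436 / (1 + 0.107 × 12.8) = 0.436 / 2.370 = 0.1840.
Mass of ultimate BOD removed per day: Q(S₀ − S) = 1830 × 477.1 g/m³ = 873.1 kg/d.
P_X = Y_obs·Q·(S₀ − S) = 0.1840 × 873.1 = 160.7 kg VSS/d.
R_O = Q·ΔS − 1.42 P_X = 873.1 − 228.1 = 645.0 kg O₂/d.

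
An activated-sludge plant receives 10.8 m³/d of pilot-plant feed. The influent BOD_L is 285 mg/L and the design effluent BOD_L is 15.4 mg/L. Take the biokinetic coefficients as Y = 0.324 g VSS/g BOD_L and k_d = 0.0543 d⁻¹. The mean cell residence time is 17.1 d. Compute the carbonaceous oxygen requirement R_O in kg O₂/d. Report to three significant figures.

The observed yield is Y_obs = Y/(1 + k_d·θ_c) = 0.324 / (1 + 0.0543 × 17.1) = 0.324 / 1.929 = 0.1680 g VSS per g BOD_L removed.
Substrate removed = Q·(S₀ − S) = 10.8 m³/d × (285 − 15.4) g/m³ = 2.91×10^3 g/d = 2.912 kg/d.
P_X = Y_obs·Q·(S₀ − S) = 0.1680 × 2.912 = 0.4892 kg VSS/d.
R_O = Q·ΔS − 1.42 P_X = 2.912 − 0.6946 = 2.217 kg O₂/d.

R_O ≈ 2.22 kg O₂/d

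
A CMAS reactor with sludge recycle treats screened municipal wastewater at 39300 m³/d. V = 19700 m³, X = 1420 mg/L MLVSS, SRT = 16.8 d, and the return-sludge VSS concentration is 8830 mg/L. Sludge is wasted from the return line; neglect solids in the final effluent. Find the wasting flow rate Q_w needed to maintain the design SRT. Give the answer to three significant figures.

Q_w ≈ 189 m³/d

Q_w = (V·X)/(θ_c X_r) = 19700 × 1420 / (16.8 × 8830) = 188.6 m³/d.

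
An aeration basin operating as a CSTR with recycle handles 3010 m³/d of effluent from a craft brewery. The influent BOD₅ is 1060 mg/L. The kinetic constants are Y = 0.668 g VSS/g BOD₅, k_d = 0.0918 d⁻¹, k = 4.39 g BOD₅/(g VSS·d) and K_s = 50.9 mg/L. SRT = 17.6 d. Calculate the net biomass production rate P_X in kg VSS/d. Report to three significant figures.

P_X ≈ 813 kg VSS/d

Effluent substrate depends only on kinetics and SRT: S = K_s(1 + k_d θ_c) / [θ_c(Yk − k_d) − 1] = 50.9 × (1 + 0.0918 × 17.6) / [17.6 × (0.668 × 4.39 − 0.0918) − 1] = 133.1 / 49.00 = 2.717 mg/L.
Y_obs = Y / (1 + k_d θ_c) = 0.668 / (1 + 0.0918 × 17.6) = 0.668 / 2.616 = 0.2554.
Substrate removed = Q·(S₀ − S) = 3010 m³/d × (1060 − 2.72) g/m³ = 3.18×10^6 g/d = 3182 kg/d.
So the net sludge growth is P_X = 0.2554 × 3182 = 812.7 kg VSS/d.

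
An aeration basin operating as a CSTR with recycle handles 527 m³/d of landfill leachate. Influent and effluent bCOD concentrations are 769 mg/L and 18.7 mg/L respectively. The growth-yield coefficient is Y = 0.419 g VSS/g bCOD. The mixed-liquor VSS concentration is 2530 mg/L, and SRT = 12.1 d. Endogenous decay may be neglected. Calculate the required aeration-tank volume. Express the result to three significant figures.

Biomass mass balance (decay neglected): V·X = Y·Q·(S₀ − S)·θ_c, so V = 0.419 × 527 × (769 − 18.7) × 12.1 / 2530 = 792.4 m³.

V ≈ 792 m³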